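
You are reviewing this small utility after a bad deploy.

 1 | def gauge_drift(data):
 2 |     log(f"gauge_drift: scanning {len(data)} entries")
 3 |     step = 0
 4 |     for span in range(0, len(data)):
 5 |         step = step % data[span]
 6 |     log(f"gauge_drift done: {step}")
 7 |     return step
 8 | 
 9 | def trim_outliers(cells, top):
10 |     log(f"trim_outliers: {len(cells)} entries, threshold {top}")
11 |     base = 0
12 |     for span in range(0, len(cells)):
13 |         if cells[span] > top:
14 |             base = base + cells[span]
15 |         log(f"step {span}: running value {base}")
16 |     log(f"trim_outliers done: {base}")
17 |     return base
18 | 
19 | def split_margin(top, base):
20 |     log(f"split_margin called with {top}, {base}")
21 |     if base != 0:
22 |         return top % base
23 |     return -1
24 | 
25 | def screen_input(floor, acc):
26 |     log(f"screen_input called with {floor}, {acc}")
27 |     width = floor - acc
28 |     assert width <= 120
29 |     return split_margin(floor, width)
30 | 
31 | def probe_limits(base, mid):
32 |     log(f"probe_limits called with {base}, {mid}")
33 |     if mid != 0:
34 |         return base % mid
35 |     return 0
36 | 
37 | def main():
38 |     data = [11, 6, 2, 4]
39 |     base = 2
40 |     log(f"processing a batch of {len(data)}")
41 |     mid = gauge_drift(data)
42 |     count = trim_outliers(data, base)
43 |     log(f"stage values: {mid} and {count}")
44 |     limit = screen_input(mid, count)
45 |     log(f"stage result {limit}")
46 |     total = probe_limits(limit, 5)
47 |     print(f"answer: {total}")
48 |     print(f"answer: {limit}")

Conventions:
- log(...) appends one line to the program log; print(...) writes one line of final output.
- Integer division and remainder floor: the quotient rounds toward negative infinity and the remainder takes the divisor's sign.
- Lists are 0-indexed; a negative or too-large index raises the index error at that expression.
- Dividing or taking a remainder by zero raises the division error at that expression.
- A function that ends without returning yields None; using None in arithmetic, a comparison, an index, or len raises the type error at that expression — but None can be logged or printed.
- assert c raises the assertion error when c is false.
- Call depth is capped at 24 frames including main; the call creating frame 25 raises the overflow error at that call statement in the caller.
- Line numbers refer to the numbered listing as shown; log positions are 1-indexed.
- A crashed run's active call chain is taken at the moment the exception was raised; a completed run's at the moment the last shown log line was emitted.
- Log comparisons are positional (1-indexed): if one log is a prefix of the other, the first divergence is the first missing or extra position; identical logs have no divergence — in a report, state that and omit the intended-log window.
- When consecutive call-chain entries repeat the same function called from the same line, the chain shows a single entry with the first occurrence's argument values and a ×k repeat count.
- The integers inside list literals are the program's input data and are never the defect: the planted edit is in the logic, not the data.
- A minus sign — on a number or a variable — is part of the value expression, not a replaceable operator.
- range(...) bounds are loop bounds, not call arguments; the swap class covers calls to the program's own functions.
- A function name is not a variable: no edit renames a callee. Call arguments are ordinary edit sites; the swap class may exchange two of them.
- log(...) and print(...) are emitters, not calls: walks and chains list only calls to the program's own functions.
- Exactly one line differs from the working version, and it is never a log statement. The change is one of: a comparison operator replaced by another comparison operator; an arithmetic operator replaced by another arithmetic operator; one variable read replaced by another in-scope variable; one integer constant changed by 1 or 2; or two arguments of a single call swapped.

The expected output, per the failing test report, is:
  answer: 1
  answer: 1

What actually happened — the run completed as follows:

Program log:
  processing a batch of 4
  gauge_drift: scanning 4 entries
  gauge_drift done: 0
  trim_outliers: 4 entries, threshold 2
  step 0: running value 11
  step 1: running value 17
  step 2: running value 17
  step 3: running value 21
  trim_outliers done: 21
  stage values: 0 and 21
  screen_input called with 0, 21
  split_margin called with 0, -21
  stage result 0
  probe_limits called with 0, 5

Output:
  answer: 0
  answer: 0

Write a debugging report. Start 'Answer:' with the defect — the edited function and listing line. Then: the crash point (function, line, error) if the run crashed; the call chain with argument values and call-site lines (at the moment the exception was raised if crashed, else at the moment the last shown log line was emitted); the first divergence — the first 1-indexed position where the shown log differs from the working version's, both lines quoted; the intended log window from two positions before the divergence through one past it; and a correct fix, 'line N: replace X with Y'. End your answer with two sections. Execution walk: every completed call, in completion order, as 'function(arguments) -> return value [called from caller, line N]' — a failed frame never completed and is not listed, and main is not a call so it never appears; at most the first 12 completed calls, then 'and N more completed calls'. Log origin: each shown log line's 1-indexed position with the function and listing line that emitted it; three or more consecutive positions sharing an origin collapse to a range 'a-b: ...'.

Answer: the defect is in gauge_drift at line 5.
Key observation: Position 3 is the first bad log line: 'gauge_drift done: 0' should read 'gauge_drift done: 23'.
Call chain: main -> probe_limits(0, 5) (called at line 46).
First divergence: position 3 — shown 'gauge_drift done: 0', intended 'gauge_drift done: 23'.
Intended log window:
  1: processing a batch of 4
  2: gauge_drift: scanning 4 entries
  3: gauge_drift done: 23
  4: trim_outliers: 4 entries, threshold 2
Execution walk:
  gauge_drift([11, 6, 2, 4]) -> 0  [called from main, line 41]
  trim_outliers([11, 6, 2, 4], 2) -> 21  [called from main, line 42]
  split_margin(0, -21) -> 0  [called from screen_input, line 29]
  screen_input(0, 21) -> 0  [called from main, line 44]
  probe_limits(0, 5) -> 0  [called from main, line 46]
Origin of each log line:
  1 — main, line 40
  2 — gauge_drift, line 2
  3 — gauge_drift, line 6
  4 — trim_outliers, line 10
  5-8 — trim_outliers, line 15
  9 — trim_outliers, line 16
  10 — main, line 43
  11 — screen_input, line 26
  12 — split_margin, line 20
  13 — main, line 45
  14 — probe_limits, line 32
A correct fix: line 5: replace `%` with `+`.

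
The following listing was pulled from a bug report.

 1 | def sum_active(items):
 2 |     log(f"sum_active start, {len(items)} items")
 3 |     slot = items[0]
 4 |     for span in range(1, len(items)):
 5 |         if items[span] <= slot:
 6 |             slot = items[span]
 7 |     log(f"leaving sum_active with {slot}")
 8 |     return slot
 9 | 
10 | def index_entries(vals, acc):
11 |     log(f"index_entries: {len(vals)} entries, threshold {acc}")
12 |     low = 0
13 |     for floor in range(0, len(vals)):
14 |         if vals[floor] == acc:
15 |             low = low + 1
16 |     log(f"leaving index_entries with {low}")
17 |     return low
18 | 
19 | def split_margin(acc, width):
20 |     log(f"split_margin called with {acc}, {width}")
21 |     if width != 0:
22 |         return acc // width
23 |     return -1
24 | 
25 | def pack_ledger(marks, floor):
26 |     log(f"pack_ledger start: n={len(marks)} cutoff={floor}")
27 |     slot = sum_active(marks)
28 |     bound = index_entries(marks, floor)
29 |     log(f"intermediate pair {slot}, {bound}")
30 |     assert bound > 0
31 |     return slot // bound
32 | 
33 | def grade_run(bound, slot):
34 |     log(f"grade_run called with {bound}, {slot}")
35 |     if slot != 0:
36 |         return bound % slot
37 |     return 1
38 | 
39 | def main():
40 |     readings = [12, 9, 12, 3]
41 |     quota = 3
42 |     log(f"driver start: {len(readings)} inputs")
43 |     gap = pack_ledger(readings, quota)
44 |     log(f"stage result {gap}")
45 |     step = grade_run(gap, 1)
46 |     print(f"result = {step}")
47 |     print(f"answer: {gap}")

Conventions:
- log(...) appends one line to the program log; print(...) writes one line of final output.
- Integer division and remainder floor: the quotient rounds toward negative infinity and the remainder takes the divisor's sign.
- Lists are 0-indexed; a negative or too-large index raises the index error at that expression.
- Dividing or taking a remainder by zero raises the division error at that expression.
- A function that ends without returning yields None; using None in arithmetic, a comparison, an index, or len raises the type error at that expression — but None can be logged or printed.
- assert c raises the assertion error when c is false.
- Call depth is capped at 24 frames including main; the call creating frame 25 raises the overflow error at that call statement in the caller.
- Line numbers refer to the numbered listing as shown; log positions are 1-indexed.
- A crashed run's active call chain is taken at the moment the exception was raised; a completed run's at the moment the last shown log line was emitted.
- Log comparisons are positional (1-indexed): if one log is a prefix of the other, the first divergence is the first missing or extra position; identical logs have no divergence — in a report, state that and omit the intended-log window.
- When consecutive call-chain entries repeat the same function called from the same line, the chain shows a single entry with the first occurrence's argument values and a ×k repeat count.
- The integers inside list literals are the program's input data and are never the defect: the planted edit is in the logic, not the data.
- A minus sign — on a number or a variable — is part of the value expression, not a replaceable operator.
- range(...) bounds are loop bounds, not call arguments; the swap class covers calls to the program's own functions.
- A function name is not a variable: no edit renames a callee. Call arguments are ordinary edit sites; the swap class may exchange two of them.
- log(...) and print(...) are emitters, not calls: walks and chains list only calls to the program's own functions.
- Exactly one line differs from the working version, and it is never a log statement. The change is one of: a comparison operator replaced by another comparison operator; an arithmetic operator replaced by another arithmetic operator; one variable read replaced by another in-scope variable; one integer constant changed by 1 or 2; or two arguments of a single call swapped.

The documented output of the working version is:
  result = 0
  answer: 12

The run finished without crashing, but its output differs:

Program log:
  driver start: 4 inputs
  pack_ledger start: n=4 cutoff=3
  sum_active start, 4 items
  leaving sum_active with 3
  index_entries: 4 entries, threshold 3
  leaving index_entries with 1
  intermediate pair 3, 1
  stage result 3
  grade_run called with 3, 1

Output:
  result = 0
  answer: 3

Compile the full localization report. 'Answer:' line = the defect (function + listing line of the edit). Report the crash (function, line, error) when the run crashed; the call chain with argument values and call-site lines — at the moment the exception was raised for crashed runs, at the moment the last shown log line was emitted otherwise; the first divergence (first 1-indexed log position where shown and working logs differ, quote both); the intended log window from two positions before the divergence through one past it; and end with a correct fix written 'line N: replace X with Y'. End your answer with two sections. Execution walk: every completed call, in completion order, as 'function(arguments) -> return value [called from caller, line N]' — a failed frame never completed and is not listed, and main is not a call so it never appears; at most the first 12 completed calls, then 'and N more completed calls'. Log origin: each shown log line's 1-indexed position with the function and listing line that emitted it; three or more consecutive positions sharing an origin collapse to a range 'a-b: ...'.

Answer: the defect is in sum_active at line 5.
Core observation: At log position 4 the runs split — shown 'leaving sum_active with 3', but the working version logs 'leaving sum_active with 12'.
Call chain: main -> grade_run(3, 1) (called at line 45).
First divergence: at position 4 the run shows 'leaving sum_active with 3' where the working version logs 'leaving sum_active with 12'.
Intended log window:
  2: pack_ledger start: n=4 cutoff=3
  3: sum_active start, 4 items
  4: leaving sum_active with 12
  5: index_entries: 4 entries, threshold 3
Execution walk:
  sum_active([12, 9, 12, 3]) -> 3  [called from pack_ledger, line 27]
  index_entries([12, 9, 12, 3], 3) -> 1  [called from pack_ledger, line 28]
  pack_ledger([12, 9, 12, 3], 3) -> 3  [called from main, line 43]
  grade_run(3, 1) -> 0  [called from main, line 45]
Origin of each log line:
  1 — main, line 42
  2 — pack_ledger, line 26
  3 — sum_active, line 2
  4 — sum_active, line 7
  5 — index_entries, line 11
  6 — index_entries, line 16
  7 — pack_ledger, line 29
  8 — main, line 44
  9 — grade_run, line 34
A correct fix: line 5: replace `<=` with `>`.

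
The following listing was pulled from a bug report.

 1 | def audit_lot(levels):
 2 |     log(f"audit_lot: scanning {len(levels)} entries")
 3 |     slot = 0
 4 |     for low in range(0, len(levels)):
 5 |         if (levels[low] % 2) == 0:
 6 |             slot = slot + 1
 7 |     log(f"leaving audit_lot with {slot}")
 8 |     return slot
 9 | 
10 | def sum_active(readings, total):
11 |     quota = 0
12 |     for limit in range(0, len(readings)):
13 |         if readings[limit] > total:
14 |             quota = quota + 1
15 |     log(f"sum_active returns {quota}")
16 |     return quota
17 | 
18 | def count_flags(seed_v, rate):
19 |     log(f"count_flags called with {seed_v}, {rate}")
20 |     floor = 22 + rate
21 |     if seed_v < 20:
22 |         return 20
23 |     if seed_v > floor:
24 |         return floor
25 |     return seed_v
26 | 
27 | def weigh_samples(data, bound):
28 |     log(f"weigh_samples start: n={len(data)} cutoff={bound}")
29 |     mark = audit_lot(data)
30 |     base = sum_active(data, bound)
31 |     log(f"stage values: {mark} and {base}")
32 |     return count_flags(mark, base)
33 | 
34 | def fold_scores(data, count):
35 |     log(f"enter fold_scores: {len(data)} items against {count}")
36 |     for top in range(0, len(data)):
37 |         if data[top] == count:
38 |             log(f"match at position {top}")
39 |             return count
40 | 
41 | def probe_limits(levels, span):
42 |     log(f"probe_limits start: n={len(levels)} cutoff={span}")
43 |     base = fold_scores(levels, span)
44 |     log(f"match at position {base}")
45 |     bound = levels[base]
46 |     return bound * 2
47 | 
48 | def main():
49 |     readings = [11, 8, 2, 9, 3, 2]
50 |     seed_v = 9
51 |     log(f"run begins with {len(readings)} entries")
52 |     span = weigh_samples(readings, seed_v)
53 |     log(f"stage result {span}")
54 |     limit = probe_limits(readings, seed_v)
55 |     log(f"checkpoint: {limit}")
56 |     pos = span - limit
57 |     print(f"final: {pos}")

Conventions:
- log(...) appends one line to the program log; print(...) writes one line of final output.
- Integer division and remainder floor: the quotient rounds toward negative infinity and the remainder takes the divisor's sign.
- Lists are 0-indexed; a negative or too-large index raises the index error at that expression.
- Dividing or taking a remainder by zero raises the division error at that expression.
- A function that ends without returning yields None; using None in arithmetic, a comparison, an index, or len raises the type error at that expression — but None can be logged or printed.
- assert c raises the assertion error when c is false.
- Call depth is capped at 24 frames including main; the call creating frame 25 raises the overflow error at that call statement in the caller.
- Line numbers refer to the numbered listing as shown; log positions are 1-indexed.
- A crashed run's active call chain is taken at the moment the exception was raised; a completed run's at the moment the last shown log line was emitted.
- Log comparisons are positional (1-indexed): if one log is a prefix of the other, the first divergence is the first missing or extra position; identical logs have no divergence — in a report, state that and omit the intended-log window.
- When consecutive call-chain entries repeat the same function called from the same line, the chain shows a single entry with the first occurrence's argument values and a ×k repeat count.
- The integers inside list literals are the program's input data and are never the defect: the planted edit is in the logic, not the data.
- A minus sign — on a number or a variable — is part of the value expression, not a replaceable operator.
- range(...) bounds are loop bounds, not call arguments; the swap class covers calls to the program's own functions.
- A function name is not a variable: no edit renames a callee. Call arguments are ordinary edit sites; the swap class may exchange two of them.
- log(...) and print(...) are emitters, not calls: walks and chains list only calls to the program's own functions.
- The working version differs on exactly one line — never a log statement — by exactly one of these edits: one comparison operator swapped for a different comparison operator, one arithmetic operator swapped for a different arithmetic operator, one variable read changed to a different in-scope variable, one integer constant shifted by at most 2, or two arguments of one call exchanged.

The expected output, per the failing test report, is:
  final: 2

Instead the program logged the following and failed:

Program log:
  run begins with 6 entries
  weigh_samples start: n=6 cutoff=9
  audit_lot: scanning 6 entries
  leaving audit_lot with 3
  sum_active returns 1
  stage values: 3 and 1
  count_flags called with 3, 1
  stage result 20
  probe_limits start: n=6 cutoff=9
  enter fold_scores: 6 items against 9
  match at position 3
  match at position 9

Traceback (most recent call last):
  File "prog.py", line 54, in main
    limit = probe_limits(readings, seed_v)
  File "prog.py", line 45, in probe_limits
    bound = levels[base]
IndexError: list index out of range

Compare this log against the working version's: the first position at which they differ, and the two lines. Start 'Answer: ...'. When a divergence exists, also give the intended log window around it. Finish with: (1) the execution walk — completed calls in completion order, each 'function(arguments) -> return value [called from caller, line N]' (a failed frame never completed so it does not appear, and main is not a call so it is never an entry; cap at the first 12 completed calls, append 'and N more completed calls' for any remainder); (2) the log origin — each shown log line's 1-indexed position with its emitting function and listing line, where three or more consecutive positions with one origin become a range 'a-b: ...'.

Answer: position 12 — shown 'match at position 9', intended 'match at position 3'.
Intended log window:
  10: enter fold_scores: 6 items against 9
  11: match at position 3
  12: match at position 3
  13: checkpoint: 18
Execution walk:
  audit_lot([11, 8, 2, 9, 3, 2]) -> 3  [called from weigh_samples, line 29]
  sum_active([11, 8, 2, 9, 3, 2], 9) -> 1  [called from weigh_samples, line 30]
  count_flags(3, 1) -> 20  [called from weigh_samples, line 32]
  weigh_samples([11, 8, 2, 9, 3, 2], 9) -> 20  [called from main, line 52]
  fold_scores([11, 8, 2, 9, 3, 2], 9) -> 9  [called from probe_limits, line 43]
Origin of each log line:
  1: logged in main at line 51
  2: logged in weigh_samples at line 28
  3: logged in audit_lot at line 2
  4: logged in audit_lot at line 7
  5: logged in sum_active at line 15
  6: logged in weigh_samples at line 31
  7: logged in count_flags at line 19
  8: logged in main at line 53
  9: logged in probe_limits at line 42
  10: logged in fold_scores at line 35
  11: logged in fold_scores at line 38
  12: logged in probe_limits at line 44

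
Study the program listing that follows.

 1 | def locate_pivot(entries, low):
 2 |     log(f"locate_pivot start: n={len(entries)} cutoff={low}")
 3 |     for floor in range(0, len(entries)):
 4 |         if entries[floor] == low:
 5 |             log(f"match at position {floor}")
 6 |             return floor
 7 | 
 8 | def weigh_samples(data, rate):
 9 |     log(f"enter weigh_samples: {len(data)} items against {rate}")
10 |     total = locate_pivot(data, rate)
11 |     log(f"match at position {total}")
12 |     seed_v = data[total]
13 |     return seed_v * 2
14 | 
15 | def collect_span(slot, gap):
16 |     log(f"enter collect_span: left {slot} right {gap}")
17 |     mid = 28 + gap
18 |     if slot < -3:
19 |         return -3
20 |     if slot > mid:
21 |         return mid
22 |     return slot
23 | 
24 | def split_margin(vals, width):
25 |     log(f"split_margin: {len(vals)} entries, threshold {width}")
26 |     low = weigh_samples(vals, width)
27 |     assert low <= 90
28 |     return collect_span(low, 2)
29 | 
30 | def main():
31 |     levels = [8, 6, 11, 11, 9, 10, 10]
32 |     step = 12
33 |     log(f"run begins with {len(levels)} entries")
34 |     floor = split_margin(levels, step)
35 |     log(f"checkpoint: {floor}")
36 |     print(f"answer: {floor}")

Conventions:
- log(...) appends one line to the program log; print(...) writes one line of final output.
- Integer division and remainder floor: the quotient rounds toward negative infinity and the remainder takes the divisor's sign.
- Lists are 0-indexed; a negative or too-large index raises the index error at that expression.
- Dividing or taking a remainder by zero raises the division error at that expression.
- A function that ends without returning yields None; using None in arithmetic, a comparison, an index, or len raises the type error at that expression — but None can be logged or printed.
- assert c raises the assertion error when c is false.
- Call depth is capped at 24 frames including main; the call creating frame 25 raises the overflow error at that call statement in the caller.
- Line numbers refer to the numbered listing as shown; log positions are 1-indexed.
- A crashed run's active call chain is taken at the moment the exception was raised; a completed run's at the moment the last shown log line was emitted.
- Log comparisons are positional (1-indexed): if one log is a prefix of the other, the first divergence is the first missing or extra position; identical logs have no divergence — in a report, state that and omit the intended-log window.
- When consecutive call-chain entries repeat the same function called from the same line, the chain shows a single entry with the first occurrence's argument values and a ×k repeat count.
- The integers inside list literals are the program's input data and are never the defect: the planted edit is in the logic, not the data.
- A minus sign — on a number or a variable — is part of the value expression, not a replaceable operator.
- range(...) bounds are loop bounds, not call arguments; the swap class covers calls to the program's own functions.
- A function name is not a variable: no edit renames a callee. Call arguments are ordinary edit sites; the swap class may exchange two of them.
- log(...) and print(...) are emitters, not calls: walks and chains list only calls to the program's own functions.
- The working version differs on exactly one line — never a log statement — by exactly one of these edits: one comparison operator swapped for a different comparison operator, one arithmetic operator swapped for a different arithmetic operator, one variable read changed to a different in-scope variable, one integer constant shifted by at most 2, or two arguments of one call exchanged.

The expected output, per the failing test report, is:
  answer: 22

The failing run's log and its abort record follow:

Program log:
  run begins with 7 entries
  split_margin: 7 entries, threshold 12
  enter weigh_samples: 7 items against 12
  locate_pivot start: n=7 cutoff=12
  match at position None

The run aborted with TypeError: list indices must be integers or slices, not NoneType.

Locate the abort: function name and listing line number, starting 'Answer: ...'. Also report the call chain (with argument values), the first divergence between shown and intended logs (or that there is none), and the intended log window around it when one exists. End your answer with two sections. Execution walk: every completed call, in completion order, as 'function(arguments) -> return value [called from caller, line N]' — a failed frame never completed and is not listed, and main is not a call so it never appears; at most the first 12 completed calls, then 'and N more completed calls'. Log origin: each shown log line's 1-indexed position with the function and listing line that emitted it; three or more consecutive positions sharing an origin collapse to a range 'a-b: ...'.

Answer: the error was raised in weigh_samples, line 12.
Core observation: The log first diverges at position 2: the faulty run prints 'split_margin: 7 entries, threshold 12' where the working version prints 'split_margin: 7 entries, threshold 11'.
Call chain: main -> split_margin([8, 6, 11, 11, 9, 10, 10], 12) (called at line 34) -> weigh_samples([8, 6, 11, 11, 9, 10, 10], 12) (called at line 26).
First divergence: position 2 — shown 'split_margin: 7 entries, threshold 12', intended 'split_margin: 7 entries, threshold 11'.
Intended log window:
  1: run begins with 7 entries
  2: split_margin: 7 entries, threshold 11
  3: enter weigh_samples: 7 items against 11
Execution walk:
  locate_pivot([8, 6, 11, 11, 9, 10, 10], 12) -> None  [called from weigh_samples, line 10]
Log origin:
  1: emitted by main (line 33)
  2: emitted by split_margin (line 25)
  3: emitted by weigh_samples (line 9)
  4: emitted by locate_pivot (line 2)
  5: emitted by weigh_samples (line 11)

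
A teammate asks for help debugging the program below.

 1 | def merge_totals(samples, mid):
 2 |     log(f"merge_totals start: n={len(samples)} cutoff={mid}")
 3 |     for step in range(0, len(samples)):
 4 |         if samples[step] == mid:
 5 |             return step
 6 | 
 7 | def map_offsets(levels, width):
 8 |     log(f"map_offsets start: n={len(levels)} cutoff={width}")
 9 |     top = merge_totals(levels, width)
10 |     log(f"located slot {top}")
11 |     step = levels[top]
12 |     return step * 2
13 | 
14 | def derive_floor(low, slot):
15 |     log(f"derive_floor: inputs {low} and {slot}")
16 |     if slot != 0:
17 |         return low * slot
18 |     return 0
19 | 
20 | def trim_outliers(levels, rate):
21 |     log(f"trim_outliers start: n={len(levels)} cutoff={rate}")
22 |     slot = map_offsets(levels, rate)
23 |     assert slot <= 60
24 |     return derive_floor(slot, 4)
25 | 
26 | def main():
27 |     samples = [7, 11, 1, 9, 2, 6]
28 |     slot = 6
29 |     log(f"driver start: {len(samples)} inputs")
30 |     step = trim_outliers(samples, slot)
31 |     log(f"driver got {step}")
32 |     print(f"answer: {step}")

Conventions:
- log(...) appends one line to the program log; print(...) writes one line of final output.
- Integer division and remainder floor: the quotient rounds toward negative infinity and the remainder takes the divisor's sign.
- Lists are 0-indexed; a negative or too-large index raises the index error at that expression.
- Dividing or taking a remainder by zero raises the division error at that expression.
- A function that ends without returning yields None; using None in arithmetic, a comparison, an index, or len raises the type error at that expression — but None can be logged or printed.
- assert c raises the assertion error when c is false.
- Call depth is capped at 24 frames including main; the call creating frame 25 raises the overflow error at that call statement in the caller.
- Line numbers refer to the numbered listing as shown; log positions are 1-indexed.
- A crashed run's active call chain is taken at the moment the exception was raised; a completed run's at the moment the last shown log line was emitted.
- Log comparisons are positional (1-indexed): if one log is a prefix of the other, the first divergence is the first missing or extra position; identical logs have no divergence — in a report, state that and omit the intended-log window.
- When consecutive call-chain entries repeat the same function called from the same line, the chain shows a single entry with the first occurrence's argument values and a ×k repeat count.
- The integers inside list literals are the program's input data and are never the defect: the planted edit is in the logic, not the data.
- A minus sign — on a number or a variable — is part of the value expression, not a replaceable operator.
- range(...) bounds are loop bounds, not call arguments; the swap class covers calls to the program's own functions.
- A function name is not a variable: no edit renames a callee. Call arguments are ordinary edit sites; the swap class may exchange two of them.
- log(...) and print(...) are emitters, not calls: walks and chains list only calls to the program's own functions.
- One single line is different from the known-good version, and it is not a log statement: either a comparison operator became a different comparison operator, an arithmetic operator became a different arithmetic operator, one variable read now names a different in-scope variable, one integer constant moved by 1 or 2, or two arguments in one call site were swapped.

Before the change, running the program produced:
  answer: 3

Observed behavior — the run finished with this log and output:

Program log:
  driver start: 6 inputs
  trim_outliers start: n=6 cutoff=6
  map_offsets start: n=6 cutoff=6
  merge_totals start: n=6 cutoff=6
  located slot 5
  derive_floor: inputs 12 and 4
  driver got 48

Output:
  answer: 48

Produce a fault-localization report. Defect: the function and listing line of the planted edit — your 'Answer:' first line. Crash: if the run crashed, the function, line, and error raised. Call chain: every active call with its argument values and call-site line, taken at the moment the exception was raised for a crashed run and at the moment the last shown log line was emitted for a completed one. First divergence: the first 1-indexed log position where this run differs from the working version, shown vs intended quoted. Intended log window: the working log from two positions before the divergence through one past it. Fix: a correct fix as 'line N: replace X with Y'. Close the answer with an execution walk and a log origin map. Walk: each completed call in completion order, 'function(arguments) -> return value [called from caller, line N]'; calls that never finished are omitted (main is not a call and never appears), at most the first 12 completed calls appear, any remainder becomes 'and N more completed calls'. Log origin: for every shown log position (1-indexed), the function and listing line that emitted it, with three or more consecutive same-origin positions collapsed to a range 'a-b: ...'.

Answer: the defect is in derive_floor at line 17.
Key observation: The earliest visible damage is log position 7 — 'driver got 48' rather than the intended 'driver got 3'.
Call chain: main.
First divergence: position 7 — the shown line 'driver got 48' should read 'driver got 3'.
Intended log window:
  5: located slot 5
  6: derive_floor: inputs 12 and 4
  7: driver got 3
Execution walk:
  merge_totals([7, 11, 1, 9, 2, 6], 6) -> 5  [called from map_offsets, line 9]
  map_offsets([7, 11, 1, 9, 2, 6], 6) -> 12  [called from trim_outliers, line 22]
  derive_floor(12, 4) -> 48  [called from trim_outliers, line 24]
  trim_outliers([7, 11, 1, 9, 2, 6], 6) -> 48  [called from main, line 30]
Origin of each log line:
  1: from main, line 29
  2: from trim_outliers, line 21
  3: from map_offsets, line 8
  4: from merge_totals, line 2
  5: from map_offsets, line 10
  6: from derive_floor, line 15
  7: from main, line 31
A correct fix: line 17: replace `*` with `//`.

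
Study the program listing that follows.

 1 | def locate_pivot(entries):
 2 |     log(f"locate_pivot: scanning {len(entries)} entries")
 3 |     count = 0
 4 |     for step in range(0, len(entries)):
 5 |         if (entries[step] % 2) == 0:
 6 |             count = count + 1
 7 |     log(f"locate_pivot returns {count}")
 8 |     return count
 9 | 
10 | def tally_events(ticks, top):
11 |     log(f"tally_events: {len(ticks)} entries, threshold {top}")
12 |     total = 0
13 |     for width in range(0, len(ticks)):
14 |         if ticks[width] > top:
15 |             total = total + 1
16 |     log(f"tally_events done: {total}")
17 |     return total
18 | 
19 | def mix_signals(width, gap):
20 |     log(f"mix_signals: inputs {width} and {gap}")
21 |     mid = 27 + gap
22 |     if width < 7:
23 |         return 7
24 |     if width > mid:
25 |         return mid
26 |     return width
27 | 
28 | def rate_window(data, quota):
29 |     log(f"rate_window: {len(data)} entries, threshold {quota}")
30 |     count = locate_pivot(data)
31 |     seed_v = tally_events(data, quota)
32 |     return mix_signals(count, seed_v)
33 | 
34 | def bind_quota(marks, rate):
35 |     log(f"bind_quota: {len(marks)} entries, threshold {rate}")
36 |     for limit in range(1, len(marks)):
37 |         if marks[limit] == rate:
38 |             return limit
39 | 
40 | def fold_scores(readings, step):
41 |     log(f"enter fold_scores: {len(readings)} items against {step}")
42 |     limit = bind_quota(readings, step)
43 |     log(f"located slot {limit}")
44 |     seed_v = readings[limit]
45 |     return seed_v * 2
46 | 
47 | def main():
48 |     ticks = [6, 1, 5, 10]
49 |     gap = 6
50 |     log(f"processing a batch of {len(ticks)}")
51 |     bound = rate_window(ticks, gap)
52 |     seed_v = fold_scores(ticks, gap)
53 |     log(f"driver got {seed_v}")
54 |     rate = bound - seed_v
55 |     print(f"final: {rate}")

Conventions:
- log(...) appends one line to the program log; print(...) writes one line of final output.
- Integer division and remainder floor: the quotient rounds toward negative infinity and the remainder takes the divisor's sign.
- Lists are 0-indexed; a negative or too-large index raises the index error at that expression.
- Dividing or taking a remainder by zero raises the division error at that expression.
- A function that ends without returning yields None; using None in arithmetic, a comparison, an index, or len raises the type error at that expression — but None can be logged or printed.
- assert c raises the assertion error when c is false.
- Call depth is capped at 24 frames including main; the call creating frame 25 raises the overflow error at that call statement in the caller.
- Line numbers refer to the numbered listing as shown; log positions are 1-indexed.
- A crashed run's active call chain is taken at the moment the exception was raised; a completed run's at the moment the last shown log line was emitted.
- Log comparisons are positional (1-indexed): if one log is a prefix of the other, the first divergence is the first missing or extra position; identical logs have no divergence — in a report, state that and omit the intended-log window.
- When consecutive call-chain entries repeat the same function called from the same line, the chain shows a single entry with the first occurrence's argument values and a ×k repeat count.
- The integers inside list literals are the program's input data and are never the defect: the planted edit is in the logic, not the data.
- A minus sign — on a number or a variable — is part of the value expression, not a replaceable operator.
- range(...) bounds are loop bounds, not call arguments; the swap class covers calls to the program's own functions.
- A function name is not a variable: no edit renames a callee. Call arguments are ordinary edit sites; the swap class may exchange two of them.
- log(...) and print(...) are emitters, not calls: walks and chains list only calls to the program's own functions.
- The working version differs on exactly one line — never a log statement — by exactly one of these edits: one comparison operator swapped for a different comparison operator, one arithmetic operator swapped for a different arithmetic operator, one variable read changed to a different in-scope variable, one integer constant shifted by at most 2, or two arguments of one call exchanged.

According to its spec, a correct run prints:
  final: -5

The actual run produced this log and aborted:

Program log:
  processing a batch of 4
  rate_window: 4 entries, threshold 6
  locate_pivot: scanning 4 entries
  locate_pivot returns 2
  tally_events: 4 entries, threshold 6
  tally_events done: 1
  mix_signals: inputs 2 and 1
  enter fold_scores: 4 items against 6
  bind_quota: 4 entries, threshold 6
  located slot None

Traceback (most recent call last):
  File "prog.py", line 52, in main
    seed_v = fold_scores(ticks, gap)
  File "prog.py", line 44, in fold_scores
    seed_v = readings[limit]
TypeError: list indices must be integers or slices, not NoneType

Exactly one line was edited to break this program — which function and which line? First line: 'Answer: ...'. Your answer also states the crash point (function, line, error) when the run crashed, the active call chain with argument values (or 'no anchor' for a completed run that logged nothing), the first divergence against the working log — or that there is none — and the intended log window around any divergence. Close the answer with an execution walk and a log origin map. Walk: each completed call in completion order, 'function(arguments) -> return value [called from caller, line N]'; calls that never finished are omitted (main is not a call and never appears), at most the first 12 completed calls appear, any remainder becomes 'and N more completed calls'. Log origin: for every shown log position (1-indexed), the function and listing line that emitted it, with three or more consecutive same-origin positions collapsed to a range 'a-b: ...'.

Answer: the defect is in bind_quota at line 36.
Key fact: Position 10 is the first bad log line: 'located slot None' should read 'located slot 0'.
Crash: fold_scores, line 44, TypeError.
Call chain: main -> fold_scores([6, 1, 5, 10], 6) (called at line 52).
First divergence: position 10 — shown 'located slot None', intended 'located slot 0'.
Intended log window:
  8: enter fold_scores: 4 items against 6
  9: bind_quota: 4 entries, threshold 6
  10: located slot 0
  11: driver got 12
Execution walk:
  locate_pivot([6, 1, 5, 10]) -> 2  [called from rate_window, line 30]
  tally_events([6, 1, 5, 10], 6) -> 1  [called from rate_window, line 31]
  mix_signals(2, 1) -> 7  [called from rate_window, line 32]
  rate_window([6, 1, 5, 10], 6) -> 7  [called from main, line 51]
  bind_quota([6, 1, 5, 10], 6) -> None  [called from fold_scores, line 42]
Origin of each log line:
  1 — main, line 50
  2 — rate_window, line 29
  3 — locate_pivot, line 2
  4 — locate_pivot, line 7
  5 — tally_events, line 11
  6 — tally_events, line 16
  7 — mix_signals, line 20
  8 — fold_scores, line 41
  9 — bind_quota, line 35
  10 — fold_scores, line 43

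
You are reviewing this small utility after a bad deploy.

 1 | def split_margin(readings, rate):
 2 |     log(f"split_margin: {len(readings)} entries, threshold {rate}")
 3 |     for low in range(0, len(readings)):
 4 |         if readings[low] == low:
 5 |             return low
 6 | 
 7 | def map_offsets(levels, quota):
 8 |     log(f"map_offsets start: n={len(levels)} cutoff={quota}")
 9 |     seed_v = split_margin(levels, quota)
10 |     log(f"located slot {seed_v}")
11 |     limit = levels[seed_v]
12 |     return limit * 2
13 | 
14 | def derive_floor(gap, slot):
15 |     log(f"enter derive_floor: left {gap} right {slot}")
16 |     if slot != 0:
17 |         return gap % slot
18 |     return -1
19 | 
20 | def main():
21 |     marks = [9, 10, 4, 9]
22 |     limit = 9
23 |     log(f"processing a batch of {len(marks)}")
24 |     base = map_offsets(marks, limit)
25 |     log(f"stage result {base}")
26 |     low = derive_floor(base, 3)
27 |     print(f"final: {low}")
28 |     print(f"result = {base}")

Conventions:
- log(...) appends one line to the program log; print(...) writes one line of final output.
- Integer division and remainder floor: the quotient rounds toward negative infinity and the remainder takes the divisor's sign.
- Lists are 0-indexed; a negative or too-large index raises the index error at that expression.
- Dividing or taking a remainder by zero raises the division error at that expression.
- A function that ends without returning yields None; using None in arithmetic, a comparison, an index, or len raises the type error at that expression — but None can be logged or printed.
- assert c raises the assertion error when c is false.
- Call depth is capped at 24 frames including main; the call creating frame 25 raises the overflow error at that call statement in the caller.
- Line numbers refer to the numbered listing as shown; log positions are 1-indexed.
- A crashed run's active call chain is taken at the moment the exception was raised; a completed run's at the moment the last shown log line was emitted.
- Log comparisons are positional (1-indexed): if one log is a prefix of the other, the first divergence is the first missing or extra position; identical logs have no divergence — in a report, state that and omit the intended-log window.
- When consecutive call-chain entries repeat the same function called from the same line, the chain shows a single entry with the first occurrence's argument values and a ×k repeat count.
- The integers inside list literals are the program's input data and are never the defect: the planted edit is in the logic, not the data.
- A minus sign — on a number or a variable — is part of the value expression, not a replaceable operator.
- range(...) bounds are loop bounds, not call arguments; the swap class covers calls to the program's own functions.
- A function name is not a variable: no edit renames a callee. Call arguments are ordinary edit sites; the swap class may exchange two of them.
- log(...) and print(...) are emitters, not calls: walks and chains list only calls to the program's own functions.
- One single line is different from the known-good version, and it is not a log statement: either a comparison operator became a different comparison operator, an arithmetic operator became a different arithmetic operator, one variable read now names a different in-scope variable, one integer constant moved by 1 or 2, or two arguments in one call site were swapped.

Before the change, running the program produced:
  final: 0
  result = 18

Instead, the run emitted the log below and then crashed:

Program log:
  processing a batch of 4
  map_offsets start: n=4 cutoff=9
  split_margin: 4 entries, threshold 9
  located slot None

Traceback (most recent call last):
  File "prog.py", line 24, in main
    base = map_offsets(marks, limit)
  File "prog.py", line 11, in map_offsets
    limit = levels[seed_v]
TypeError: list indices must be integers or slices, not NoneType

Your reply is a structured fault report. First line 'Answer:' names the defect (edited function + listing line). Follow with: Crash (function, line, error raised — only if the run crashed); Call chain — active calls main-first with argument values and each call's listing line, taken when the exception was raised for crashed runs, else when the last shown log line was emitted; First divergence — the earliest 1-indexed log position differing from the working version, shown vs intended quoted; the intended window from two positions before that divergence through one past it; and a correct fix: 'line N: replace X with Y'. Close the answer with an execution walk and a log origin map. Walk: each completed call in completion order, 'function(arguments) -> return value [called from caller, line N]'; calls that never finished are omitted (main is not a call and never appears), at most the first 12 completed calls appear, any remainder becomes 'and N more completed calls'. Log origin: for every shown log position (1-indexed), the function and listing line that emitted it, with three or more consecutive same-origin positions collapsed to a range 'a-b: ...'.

Answer: the defect is in split_margin at line 4.
Key observation: At log position 4 the runs split — shown 'located slot None', but the working version logs 'located slot 0'.
Crash: map_offsets, line 11, TypeError.
Call chain: main -> map_offsets([9, 10, 4, 9], 9) (called at line 24).
First divergence: position 4 — the shown line 'located slot None' should read 'located slot 0'.
Intended log window:
  2: map_offsets start: n=4 cutoff=9
  3: split_margin: 4 entries, threshold 9
  4: located slot 0
  5: stage result 18
Execution walk:
  split_margin([9, 10, 4, 9], 9) -> None  [called from map_offsets, line 9]
Log line origins:
  1: logged in main at line 23
  2: logged in map_offsets at line 8
  3: logged in split_margin at line 2
  4: logged in map_offsets at line 10
A correct fix: line 4: replace `readings[low] == low` with `readings[low] == rate`.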